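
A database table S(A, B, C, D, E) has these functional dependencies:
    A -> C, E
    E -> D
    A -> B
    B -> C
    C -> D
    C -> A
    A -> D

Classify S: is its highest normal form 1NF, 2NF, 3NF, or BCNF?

Candidate keys: {A}, {B}, {C}. Prime attributes: {A, B, C}.
E -> D: {E}⁺ = {D, E}, which is not all of the attributes, so the left side is not a superkey — BCNF is violated.
Because {D} is non-prime and the left side of E -> D is not a superkey, the relation is not in 3NF.
With only single-attribute keys there can be no partial dependency, so 2NF holds.

2NF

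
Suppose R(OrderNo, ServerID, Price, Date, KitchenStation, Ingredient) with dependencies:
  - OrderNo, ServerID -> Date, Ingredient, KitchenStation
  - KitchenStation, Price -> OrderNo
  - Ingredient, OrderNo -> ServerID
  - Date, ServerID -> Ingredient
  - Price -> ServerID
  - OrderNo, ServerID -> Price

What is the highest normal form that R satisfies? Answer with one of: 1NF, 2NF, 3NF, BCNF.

3NF

Candidate keys: {Ingredient, OrderNo}, {KitchenStation, Price}, {OrderNo, Price}, {OrderNo, ServerID}. Prime attributes: {Ingredient, KitchenStation, OrderNo, Price, ServerID}.
Date, ServerID -> Ingredient breaks BCNF: {Date, ServerID}⁺ = {Date, Ingredient, ServerID}, so {Date, ServerID} is not a superkey.
But every attribute on its right side ({Ingredient}) is prime, and the same holds for every other non-superkey FD, so 3NF still holds.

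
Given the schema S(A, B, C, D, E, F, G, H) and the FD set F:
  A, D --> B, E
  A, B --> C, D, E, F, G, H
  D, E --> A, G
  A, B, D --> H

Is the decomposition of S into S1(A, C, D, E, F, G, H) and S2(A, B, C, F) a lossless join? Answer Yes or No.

No

S1 ∩ S2 = {A, C, F}; its closure under F is {A, C, F}.
S1 ⊄ {A, C, F} and S2 ⊄ {A, C, F}, so the split is lossy.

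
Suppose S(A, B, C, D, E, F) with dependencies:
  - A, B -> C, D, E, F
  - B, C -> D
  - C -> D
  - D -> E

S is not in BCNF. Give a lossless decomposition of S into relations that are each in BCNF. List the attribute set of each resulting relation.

{A, B, C, F}; {C, D}; {D, E}

Candidate key of the original relation: {A, B}.
Within {A, B, C, D, E, F}: {B, C}⁺ ∩ {A, B, C, D, E, F} = {B, C, D, E}, not the whole set, so B, C -> D, E violates BCNF; decompose into {B, C, D, E} and {A, B, C, F}.
Within {B, C, D, E}: {C}⁺ ∩ {B, C, D, E} = {C, D, E}, not the whole set, so C -> D, E violates BCNF; decompose into {C, D, E} and {B, C}.
Within {C, D, E}: {D}⁺ ∩ {C, D, E} = {D, E}, not the whole set, so D -> E violates BCNF; decompose into {D, E} and {C, D}.
{D, E}: every determinant is a superkey — BCNF.
{C, D}: every determinant is a superkey — BCNF.
{B, C}: every determinant is a superkey — BCNF.
{A, B, C, F}: every determinant is a superkey — BCNF.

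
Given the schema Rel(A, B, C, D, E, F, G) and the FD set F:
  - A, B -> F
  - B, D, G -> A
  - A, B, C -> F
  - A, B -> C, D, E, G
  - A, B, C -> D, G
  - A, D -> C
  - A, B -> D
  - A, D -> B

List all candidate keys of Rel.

{A, B}, {A, D}, {B, D, G}

{A, B}⁺ = {A, B, C, D, E, F, G} — all of the relation — so {A, B} is a candidate key.
{A, D}⁺ = {A, B, C, D, E, F, G} — all of the relation — so {A, D} is a candidate key.
{B, D, G}⁺ = {A, B, C, D, E, F, G} — all of the relation — so {B, D, G} is a candidate key.
Any other superkey properly contains one of these, so there are no further candidate keys.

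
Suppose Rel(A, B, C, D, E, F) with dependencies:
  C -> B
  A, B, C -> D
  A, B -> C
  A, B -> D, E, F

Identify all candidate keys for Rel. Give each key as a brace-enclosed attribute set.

Attributes never on any right-hand side: {A} — every candidate key must contain it.
{A, B}⁺ = {A, B, C, D, E, F}, which is every attribute, so {A, B} is a candidate key.
{A, C}⁺ = {A, B, C, D, E, F}, which is every attribute, so {A, C} is a candidate key.
No proper subset of any of these is a key, and no other minimal superkey exists.

{A, B}, {A, C}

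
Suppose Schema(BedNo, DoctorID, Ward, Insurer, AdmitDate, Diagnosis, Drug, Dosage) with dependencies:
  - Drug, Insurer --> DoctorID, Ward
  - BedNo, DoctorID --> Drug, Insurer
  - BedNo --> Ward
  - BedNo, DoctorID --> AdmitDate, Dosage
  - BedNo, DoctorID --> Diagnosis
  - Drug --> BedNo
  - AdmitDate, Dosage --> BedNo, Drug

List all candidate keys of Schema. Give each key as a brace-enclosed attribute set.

Closure of {BedNo, DoctorID} is {AdmitDate, BedNo, Diagnosis, DoctorID, Dosage, Drug, Insurer, Ward}, the whole schema; {BedNo, DoctorID} is a candidate key.
Closure of {DoctorID, Drug} is {AdmitDate, BedNo, Diagnosis, DoctorID, Dosage, Drug, Insurer, Ward}, the whole schema; {DoctorID, Drug} is a candidate key.
Closure of {Drug, Insurer} is {AdmitDate, BedNo, Diagnosis, DoctorID, Dosage, Drug, Insurer, Ward}, the whole schema; {Drug, Insurer} is a candidate key.
Closure of {AdmitDate, DoctorID, Dosage} is {AdmitDate, BedNo, Diagnosis, DoctorID, Dosage, Drug, Insurer, Ward}, the whole schema; {AdmitDate, DoctorID, Dosage} is a candidate key.
Closure of {AdmitDate, Dosage, Insurer} is {AdmitDate, BedNo, Diagnosis, DoctorID, Dosage, Drug, Insurer, Ward}, the whole schema; {AdmitDate, Dosage, Insurer} is a candidate key.
These are minimal and exhaustive — every other superkey contains one of them.

{AdmitDate, DoctorID, Dosage}, {AdmitDate, Dosage, Insurer}, {BedNo, DoctorID}, {DoctorID, Drug}, {Drug, Insurer}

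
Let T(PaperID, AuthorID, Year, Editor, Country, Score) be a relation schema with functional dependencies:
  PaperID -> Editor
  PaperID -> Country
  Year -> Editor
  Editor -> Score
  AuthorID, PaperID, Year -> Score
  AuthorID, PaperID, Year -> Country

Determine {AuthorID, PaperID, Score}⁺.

{AuthorID, Country, Editor, PaperID, Score}

Start with {AuthorID, PaperID, Score}.
PaperID -> Editor applies; add {Editor} → now {AuthorID, Editor, PaperID, Score}.
PaperID -> Country applies; add {Country} → now {AuthorID, Country, Editor, PaperID, Score}.
No further FD applies.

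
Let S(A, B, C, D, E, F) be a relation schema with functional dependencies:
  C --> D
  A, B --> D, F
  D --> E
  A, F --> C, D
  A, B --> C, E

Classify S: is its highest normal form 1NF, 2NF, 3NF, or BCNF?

2NF

Candidate key: {A, B}. Prime attributes: {A, B}.
C --> D breaks BCNF: {C}⁺ = {C, D, E}, so {C} is not a superkey.
C --> D determines the non-prime attribute {D} from a non-superkey — 3NF is violated.
Checking every proper subset of each key, none determines a non-prime attribute — 2NF is satisfied.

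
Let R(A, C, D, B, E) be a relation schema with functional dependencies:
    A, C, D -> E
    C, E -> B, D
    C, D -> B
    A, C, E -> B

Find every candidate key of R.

No FD produces {A, C}, so they must be in every candidate key.
{A, C, D}⁺ = {A, B, C, D, E} — all of the relation — so {A, C, D} is a candidate key.
{A, C, E}⁺ = {A, B, C, D, E} — all of the relation — so {A, C, E} is a candidate key.
No proper subset of any of these is a key, and no other minimal superkey exists.

{A, C, D}, {A, C, E}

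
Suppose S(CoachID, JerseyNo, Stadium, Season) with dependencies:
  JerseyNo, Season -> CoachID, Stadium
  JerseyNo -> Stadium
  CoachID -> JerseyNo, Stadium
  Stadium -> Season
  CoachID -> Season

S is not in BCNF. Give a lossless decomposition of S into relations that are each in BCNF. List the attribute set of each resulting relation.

Candidate keys of the original relation: {CoachID}, {JerseyNo}.
In {CoachID, JerseyNo, Season, Stadium}, {Stadium} is not a superkey ({Stadium}⁺ restricted to this set is {Season, Stadium}), so split on Stadium -> Season into {Season, Stadium} and {CoachID, JerseyNo, Stadium}.
{Season, Stadium} is in BCNF.
{CoachID, JerseyNo, Stadium} is in BCNF.

{CoachID, JerseyNo, Stadium}; {Season, Stadium}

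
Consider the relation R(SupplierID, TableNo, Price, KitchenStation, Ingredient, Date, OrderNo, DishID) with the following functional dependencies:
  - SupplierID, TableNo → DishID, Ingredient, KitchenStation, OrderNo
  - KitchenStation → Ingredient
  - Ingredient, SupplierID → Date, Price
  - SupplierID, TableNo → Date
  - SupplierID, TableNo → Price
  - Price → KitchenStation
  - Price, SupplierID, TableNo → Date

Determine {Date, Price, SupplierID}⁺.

{Date, Ingredient, KitchenStation, Price, SupplierID}

Start with {Date, Price, SupplierID}.
Price → KitchenStation applies; add {KitchenStation} → now {Date, KitchenStation, Price, SupplierID}.
KitchenStation → Ingredient applies; add {Ingredient} → now {Date, Ingredient, KitchenStation, Price, SupplierID}.
No further FD applies.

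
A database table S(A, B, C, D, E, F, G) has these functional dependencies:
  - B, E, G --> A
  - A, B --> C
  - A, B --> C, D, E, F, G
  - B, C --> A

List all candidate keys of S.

{A, B}, {B, C}, {B, E, G}

Attributes never on any right-hand side: {B} — every candidate key must contain it.
Closure of {A, B} is {A, B, C, D, E, F, G}, the whole schema; {A, B} is a candidate key.
Closure of {B, C} is {A, B, C, D, E, F, G}, the whole schema; {B, C} is a candidate key.
Closure of {B, E, G} is {A, B, C, D, E, F, G}, the whole schema; {B, E, G} is a candidate key.
No proper subset of any of these is a key, and no other minimal superkey exists.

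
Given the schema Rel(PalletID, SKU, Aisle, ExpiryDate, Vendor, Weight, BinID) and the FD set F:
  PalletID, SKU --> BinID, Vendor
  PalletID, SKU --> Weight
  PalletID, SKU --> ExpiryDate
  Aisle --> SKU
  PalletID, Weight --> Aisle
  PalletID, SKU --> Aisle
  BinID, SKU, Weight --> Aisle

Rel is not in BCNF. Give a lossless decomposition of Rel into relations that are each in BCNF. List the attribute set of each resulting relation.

Candidate keys of the original relation: {Aisle, PalletID}, {PalletID, SKU}, {PalletID, Weight}.
In {Aisle, BinID, ExpiryDate, PalletID, SKU, Vendor, Weight}, {Aisle} is not a superkey ({Aisle}⁺ restricted to this set is {Aisle, SKU}), so split on Aisle --> SKU into {Aisle, SKU} and {Aisle, BinID, ExpiryDate, PalletID, Vendor, Weight}.
{Aisle, SKU} is in BCNF.
{Aisle, BinID, ExpiryDate, PalletID, Vendor, Weight} is in BCNF.

{Aisle, BinID, ExpiryDate, PalletID, Vendor, Weight}; {Aisle, SKU}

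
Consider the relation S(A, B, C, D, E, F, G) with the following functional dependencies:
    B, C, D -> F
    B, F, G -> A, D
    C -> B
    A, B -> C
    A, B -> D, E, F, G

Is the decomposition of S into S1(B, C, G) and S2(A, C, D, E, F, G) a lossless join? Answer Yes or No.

S1 ∩ S2 = {C, G}; its closure under F is {B, C, G}.
Since S1 ⊆ {B, C, G}, the intersection is a superkey of S1; the decomposition is lossless.

Yes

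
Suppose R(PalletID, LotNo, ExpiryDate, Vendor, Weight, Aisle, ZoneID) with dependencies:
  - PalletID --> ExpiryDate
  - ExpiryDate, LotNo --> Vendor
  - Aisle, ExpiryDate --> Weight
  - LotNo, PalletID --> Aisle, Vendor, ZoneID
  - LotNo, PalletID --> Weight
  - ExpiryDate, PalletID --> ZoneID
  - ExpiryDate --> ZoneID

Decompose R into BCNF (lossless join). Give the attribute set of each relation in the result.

{Aisle, LotNo, PalletID, Vendor}; {Aisle, PalletID, Weight}; {ExpiryDate, PalletID}; {ExpiryDate, ZoneID}

Candidate key of the original relation: {LotNo, PalletID}.
Within {Aisle, ExpiryDate, LotNo, PalletID, Vendor, Weight, ZoneID}: {PalletID}⁺ ∩ {Aisle, ExpiryDate, LotNo, PalletID, Vendor, Weight, ZoneID} = {ExpiryDate, PalletID, ZoneID}, not the whole set, so PalletID --> ExpiryDate, ZoneID violates BCNF; decompose into {ExpiryDate, PalletID, ZoneID} and {Aisle, LotNo, PalletID, Vendor, Weight}.
Within {ExpiryDate, PalletID, ZoneID}: {ExpiryDate}⁺ ∩ {ExpiryDate, PalletID, ZoneID} = {ExpiryDate, ZoneID}, not the whole set, so ExpiryDate --> ZoneID violates BCNF; decompose into {ExpiryDate, ZoneID} and {ExpiryDate, PalletID}.
{ExpiryDate, ZoneID}: every determinant is a superkey — BCNF.
{ExpiryDate, PalletID}: every determinant is a superkey — BCNF.
Within {Aisle, LotNo, PalletID, Vendor, Weight}: {Aisle, PalletID}⁺ ∩ {Aisle, LotNo, PalletID, Vendor, Weight} = {Aisle, PalletID, Weight}, not the whole set, so Aisle, PalletID --> Weight violates BCNF; decompose into {Aisle, PalletID, Weight} and {Aisle, LotNo, PalletID, Vendor}.
{Aisle, PalletID, Weight}: every determinant is a superkey — BCNF.
{Aisle, LotNo, PalletID, Vendor}: every determinant is a superkey — BCNF.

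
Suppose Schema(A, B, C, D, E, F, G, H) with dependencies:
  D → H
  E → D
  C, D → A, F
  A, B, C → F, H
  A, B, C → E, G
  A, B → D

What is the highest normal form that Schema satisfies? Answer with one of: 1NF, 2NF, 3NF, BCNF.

1NF

Candidate keys: {A, B, C}, {B, C, D}, {B, C, E}. Prime attributes: {A, B, C, D, E}.
D → H breaks BCNF: {D}⁺ = {D, H}, so {D} is not a superkey.
D → H has non-prime {H} on the right and a non-superkey on the left, so 3NF fails.
{A, B} is a proper subset of the key {A, B, C}, and {A, B}⁺ contains the non-prime attribute {H} — a partial dependency, so 2NF is violated.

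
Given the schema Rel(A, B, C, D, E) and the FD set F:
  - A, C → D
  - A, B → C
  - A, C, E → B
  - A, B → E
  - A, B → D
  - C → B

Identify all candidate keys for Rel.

No FD produces {A}, so it must be in every candidate key.
Closure of {A, B} is {A, B, C, D, E}, the whole schema; {A, B} is a candidate key.
Closure of {A, C} is {A, B, C, D, E}, the whole schema; {A, C} is a candidate key.
These are minimal and exhaustive — every other superkey contains one of them.

{A, B}, {A, C}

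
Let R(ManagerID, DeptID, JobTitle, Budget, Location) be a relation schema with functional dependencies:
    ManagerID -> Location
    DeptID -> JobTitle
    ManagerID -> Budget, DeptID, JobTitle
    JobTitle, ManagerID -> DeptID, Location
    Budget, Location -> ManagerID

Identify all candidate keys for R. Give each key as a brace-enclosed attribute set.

Closure of {ManagerID} is {Budget, DeptID, JobTitle, Location, ManagerID}, the whole schema; {ManagerID} is a candidate key.
Closure of {Budget, Location} is {Budget, DeptID, JobTitle, Location, ManagerID}, the whole schema; {Budget, Location} is a candidate key.
These are minimal and exhaustive — every other superkey contains one of them.

{Budget, Location}, {ManagerID}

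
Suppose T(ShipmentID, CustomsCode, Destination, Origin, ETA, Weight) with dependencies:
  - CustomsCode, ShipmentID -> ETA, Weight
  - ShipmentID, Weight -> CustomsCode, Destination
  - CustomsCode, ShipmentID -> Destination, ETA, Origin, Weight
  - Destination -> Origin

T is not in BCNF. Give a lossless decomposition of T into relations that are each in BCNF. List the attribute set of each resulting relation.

Candidate keys of the original relation: {CustomsCode, ShipmentID}, {ShipmentID, Weight}.
{CustomsCode, Destination, ETA, Origin, ShipmentID, Weight}: {Destination} determines {Destination, Origin} here but is not a superkey — split on Destination -> Origin, giving {Destination, Origin} and {CustomsCode, Destination, ETA, ShipmentID, Weight}.
{Destination, Origin} is in BCNF.
{CustomsCode, Destination, ETA, ShipmentID, Weight} is in BCNF.

{CustomsCode, Destination, ETA, ShipmentID, Weight}; {Destination, Origin}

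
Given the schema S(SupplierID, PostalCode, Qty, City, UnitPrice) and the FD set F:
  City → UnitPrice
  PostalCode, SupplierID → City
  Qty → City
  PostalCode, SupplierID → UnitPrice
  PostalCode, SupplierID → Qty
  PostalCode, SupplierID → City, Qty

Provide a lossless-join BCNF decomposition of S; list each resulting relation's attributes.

{City, Qty}; {City, UnitPrice}; {PostalCode, Qty, SupplierID}

Candidate key of the original relation: {PostalCode, SupplierID}.
{City, PostalCode, Qty, SupplierID, UnitPrice}: {City} determines {City, UnitPrice} here but is not a superkey — split on City → UnitPrice, giving {City, UnitPrice} and {City, PostalCode, Qty, SupplierID}.
{City, UnitPrice}: every determinant is a superkey — BCNF.
{City, PostalCode, Qty, SupplierID}: {Qty} determines {City, Qty} here but is not a superkey — split on Qty → City, giving {City, Qty} and {PostalCode, Qty, SupplierID}.
{City, Qty}: every determinant is a superkey — BCNF.
{PostalCode, Qty, SupplierID}: every determinant is a superkey — BCNF.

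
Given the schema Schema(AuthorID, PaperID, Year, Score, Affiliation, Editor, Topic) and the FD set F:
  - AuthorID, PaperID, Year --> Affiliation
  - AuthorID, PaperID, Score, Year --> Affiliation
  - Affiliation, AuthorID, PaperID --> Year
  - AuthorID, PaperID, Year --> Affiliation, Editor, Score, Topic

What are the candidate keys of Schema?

{Affiliation, AuthorID, PaperID}, {AuthorID, PaperID, Year}

Attributes never on any right-hand side: {AuthorID, PaperID} — every candidate key must contain all of them.
{Affiliation, AuthorID, PaperID}⁺ = {Affiliation, AuthorID, Editor, PaperID, Score, Topic, Year}, which is every attribute, so {Affiliation, AuthorID, PaperID} is a candidate key.
{AuthorID, PaperID, Year}⁺ = {Affiliation, AuthorID, Editor, PaperID, Score, Topic, Year}, which is every attribute, so {AuthorID, PaperID, Year} is a candidate key.
No proper subset of any of these is a key, and no other minimal superkey exists.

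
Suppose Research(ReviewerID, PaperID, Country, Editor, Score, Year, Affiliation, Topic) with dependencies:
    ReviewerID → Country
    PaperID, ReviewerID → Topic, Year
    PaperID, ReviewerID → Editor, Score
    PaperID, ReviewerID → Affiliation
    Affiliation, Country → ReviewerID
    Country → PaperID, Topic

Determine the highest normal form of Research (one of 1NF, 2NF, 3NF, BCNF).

1NF

Candidate keys: {Affiliation, Country}, {ReviewerID}. Prime attributes: {Affiliation, Country, ReviewerID}.
Country → PaperID, Topic breaks BCNF: {Country}⁺ = {Country, PaperID, Topic}, so {Country} is not a superkey.
Country → PaperID, Topic determines the non-prime attributes {PaperID, Topic} from a non-superkey — 3NF is violated.
{Country} is a proper subset of the key {Affiliation, Country}, and {Country}⁺ contains the non-prime attributes {PaperID, Topic} — a partial dependency, so 2NF is violated.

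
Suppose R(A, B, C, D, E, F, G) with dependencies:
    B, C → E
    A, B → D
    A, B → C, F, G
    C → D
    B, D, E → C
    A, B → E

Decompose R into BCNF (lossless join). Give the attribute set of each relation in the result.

Candidate key of the original relation: {A, B}.
In {A, B, C, D, E, F, G}, {B, C} is not a superkey ({B, C}⁺ restricted to this set is {B, C, D, E}), so split on B, C → D, E into {B, C, D, E} and {A, B, C, F, G}.
In {B, C, D, E}, {C} is not a superkey ({C}⁺ restricted to this set is {C, D}), so split on C → D into {C, D} and {B, C, E}.
{C, D} has no BCNF violation.
{B, C, E} has no BCNF violation.
{A, B, C, F, G} has no BCNF violation.

{A, B, C, F, G}; {B, C, E}; {C, D}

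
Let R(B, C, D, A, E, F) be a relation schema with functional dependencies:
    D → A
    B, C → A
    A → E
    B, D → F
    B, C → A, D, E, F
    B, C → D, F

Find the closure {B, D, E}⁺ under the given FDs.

Start with {B, D, E}.
D → A applies; add {A} → now {A, B, D, E}.
B, D → F applies; add {F} → now {A, B, D, E, F}.
No further FD applies.

{A, B, D, E, F}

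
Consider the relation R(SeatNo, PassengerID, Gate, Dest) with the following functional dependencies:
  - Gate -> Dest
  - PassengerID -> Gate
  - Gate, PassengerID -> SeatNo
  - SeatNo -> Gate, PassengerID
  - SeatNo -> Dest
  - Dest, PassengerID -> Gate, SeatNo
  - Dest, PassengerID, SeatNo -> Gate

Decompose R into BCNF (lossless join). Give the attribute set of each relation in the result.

Candidate keys of the original relation: {PassengerID}, {SeatNo}.
Within {Dest, Gate, PassengerID, SeatNo}: {Gate}⁺ ∩ {Dest, Gate, PassengerID, SeatNo} = {Dest, Gate}, not the whole set, so Gate -> Dest violates BCNF; decompose into {Dest, Gate} and {Gate, PassengerID, SeatNo}.
{Dest, Gate}: every determinant is a superkey — BCNF.
{Gate, PassengerID, SeatNo}: every determinant is a superkey — BCNF.

{Dest, Gate}; {Gate, PassengerID, SeatNo}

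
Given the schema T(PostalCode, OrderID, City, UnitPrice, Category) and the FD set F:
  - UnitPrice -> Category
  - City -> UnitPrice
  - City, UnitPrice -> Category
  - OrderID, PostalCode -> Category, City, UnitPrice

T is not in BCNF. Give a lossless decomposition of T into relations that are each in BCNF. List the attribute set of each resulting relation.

Candidate key of the original relation: {OrderID, PostalCode}.
In {Category, City, OrderID, PostalCode, UnitPrice}, {UnitPrice} is not a superkey ({UnitPrice}⁺ restricted to this set is {Category, UnitPrice}), so split on UnitPrice -> Category into {Category, UnitPrice} and {City, OrderID, PostalCode, UnitPrice}.
{Category, UnitPrice}: every determinant is a superkey — BCNF.
In {City, OrderID, PostalCode, UnitPrice}, {City} is not a superkey ({City}⁺ restricted to this set is {City, UnitPrice}), so split on City -> UnitPrice into {City, UnitPrice} and {City, OrderID, PostalCode}.
{City, UnitPrice}: every determinant is a superkey — BCNF.
{City, OrderID, PostalCode}: every determinant is a superkey — BCNF.

{Category, UnitPrice}; {City, OrderID, PostalCode}; {City, UnitPrice}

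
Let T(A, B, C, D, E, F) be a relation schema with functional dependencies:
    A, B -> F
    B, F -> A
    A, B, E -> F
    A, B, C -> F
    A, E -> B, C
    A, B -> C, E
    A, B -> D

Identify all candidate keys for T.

{A, B} is a candidate key since {A, B}⁺ = {A, B, C, D, E, F} covers every attribute.
{A, E} is a candidate key since {A, E}⁺ = {A, B, C, D, E, F} covers every attribute.
{B, F} is a candidate key since {B, F}⁺ = {A, B, C, D, E, F} covers every attribute.
These are minimal and exhaustive — every other superkey contains one of them.

{A, B}, {A, E}, {B, F}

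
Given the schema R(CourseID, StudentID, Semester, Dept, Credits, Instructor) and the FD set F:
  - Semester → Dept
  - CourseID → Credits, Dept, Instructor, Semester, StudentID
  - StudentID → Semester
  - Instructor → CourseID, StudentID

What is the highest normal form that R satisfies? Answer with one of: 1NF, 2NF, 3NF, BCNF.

Candidate keys: {CourseID}, {Instructor}. Prime attributes: {CourseID, Instructor}.
Semester → Dept breaks BCNF: {Semester}⁺ = {Dept, Semester}, so {Semester} is not a superkey.
Because {Dept} is non-prime and the left side of Semester → Dept is not a superkey, the relation is not in 3NF.
With only single-attribute keys there can be no partial dependency, so 2NF holds.

2NF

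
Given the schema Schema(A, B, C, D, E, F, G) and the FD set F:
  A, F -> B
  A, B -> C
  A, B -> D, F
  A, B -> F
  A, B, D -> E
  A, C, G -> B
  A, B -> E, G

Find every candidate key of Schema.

No FD produces {A}, so it must be in every candidate key.
{A, B} is a candidate key since {A, B}⁺ = {A, B, C, D, E, F, G} covers every attribute.
{A, F} is a candidate key since {A, F}⁺ = {A, B, C, D, E, F, G} covers every attribute.
{A, C, G} is a candidate key since {A, C, G}⁺ = {A, B, C, D, E, F, G} covers every attribute.
These are minimal and exhaustive — every other superkey contains one of them.

{A, B}, {A, C, G}, {A, F}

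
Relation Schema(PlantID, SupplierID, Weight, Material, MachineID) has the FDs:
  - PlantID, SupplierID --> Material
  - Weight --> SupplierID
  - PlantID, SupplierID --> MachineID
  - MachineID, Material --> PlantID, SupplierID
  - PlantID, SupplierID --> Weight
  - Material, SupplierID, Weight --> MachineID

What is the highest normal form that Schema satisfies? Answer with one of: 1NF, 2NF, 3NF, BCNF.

Candidate keys: {MachineID, Material}, {Material, Weight}, {PlantID, SupplierID}, {PlantID, Weight}. Prime attributes: {MachineID, Material, PlantID, SupplierID, Weight}.
For Weight --> SupplierID we have {Weight}⁺ = {SupplierID, Weight}; {Weight} is not a superkey, so BCNF fails.
Since {SupplierID} ⊆ prime attributes and every other non-superkey FD also has a prime right side, the schema is in 3NF.

3NF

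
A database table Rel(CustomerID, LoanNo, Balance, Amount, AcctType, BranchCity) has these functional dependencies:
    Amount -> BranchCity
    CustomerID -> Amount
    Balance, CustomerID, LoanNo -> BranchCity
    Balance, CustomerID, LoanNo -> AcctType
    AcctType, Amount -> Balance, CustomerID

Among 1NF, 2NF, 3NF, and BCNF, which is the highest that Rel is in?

Candidate keys: {AcctType, Amount, LoanNo}, {AcctType, CustomerID, LoanNo}, {Balance, CustomerID, LoanNo}. Prime attributes: {AcctType, Amount, Balance, CustomerID, LoanNo}.
Amount -> BranchCity: {Amount}⁺ = {Amount, BranchCity}, which is not all of the attributes, so the left side is not a superkey — BCNF is violated.
Because {BranchCity} is non-prime and the left side of Amount -> BranchCity is not a superkey, the relation is not in 3NF.
{Amount} is a proper subset of the key {AcctType, Amount, LoanNo}, and {Amount}⁺ contains the non-prime attribute {BranchCity} — a partial dependency, so 2NF is violated.

1NF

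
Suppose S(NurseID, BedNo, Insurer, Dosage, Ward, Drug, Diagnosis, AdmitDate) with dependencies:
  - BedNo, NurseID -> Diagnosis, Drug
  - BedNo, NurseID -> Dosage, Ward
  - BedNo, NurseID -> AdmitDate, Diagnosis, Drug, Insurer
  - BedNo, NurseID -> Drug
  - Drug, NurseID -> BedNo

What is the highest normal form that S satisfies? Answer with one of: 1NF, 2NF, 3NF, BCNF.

BCNF

Candidate keys: {BedNo, NurseID}, {Drug, NurseID}. Prime attributes: {BedNo, Drug, NurseID}.
Each dependency's left side is a superkey — BCNF holds.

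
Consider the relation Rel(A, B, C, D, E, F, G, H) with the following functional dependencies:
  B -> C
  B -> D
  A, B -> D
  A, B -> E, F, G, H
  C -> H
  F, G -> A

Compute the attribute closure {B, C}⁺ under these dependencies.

Start with {B, C}.
B -> D applies; add {D} → now {B, C, D}.
C -> H applies; add {H} → now {B, C, D, H}.
No further FD applies.

{B, C, D, H}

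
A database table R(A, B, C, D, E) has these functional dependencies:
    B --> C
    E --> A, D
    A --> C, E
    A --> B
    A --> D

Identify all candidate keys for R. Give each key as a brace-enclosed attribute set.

{A}⁺ = {A, B, C, D, E}, which is every attribute, so {A} is a candidate key.
{E}⁺ = {A, B, C, D, E}, which is every attribute, so {E} is a candidate key.
No proper subset of any of these is a key, and no other minimal superkey exists.

{A}, {E}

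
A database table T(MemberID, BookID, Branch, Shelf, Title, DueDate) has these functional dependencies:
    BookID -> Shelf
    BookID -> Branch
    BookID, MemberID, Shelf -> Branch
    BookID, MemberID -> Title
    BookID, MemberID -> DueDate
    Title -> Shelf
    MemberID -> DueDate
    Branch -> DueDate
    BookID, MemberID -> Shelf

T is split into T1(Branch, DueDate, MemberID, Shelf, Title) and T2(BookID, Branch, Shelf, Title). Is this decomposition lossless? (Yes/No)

No

The shared attributes are {Branch, Shelf, Title} and {Branch, Shelf, Title}⁺ = {Branch, DueDate, Shelf, Title}.
Neither T1 nor T2 is contained in that closure, so the decomposition is lossy.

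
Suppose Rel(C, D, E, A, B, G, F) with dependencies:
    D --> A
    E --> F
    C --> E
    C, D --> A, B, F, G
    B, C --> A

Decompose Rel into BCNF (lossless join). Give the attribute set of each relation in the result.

Candidate key of the original relation: {C, D}.
In {A, B, C, D, E, F, G}, {D} is not a superkey ({D}⁺ restricted to this set is {A, D}), so split on D --> A into {A, D} and {B, C, D, E, F, G}.
{A, D} is in BCNF.
In {B, C, D, E, F, G}, {E} is not a superkey ({E}⁺ restricted to this set is {E, F}), so split on E --> F into {E, F} and {B, C, D, E, G}.
{E, F} is in BCNF.
In {B, C, D, E, G}, {C} is not a superkey ({C}⁺ restricted to this set is {C, E}), so split on C --> E into {C, E} and {B, C, D, G}.
{C, E} is in BCNF.
{B, C, D, G} is in BCNF.

{A, D}; {B, C, D, G}; {C, E}; {E, F}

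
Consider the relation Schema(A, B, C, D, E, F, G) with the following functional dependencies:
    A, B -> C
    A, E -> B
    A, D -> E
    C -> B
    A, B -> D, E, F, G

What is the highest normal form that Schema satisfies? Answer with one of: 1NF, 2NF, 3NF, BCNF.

Candidate keys: {A, B}, {A, C}, {A, D}, {A, E}. Prime attributes: {A, B, C, D, E}.
For C -> B we have {C}⁺ = {B, C}; {C} is not a superkey, so BCNF fails.
But every attribute on its right side ({B}) is prime, and the same holds for every other non-superkey FD, so 3NF still holds.

3NF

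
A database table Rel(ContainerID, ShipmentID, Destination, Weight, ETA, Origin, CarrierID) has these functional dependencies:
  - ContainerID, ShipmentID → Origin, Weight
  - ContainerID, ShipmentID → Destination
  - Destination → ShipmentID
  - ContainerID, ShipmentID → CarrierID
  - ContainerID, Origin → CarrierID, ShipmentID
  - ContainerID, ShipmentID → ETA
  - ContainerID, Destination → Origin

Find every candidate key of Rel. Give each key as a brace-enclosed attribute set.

{ContainerID, Destination}, {ContainerID, Origin}, {ContainerID, ShipmentID}

No FD produces {ContainerID}, so it must be in every candidate key.
Closure of {ContainerID, Destination} is {CarrierID, ContainerID, Destination, ETA, Origin, ShipmentID, Weight}, the whole schema; {ContainerID, Destination} is a candidate key.
Closure of {ContainerID, Origin} is {CarrierID, ContainerID, Destination, ETA, Origin, ShipmentID, Weight}, the whole schema; {ContainerID, Origin} is a candidate key.
Closure of {ContainerID, ShipmentID} is {CarrierID, ContainerID, Destination, ETA, Origin, ShipmentID, Weight}, the whole schema; {ContainerID, ShipmentID} is a candidate key.
These are minimal and exhaustive — every other superkey contains one of them.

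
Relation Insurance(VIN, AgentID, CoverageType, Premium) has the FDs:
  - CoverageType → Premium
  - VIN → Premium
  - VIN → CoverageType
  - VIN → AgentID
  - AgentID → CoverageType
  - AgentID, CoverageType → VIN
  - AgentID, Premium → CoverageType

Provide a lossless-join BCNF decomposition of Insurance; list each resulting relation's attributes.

Candidate keys of the original relation: {AgentID}, {VIN}.
Within {AgentID, CoverageType, Premium, VIN}: {CoverageType}⁺ ∩ {AgentID, CoverageType, Premium, VIN} = {CoverageType, Premium}, not the whole set, so CoverageType → Premium violates BCNF; decompose into {CoverageType, Premium} and {AgentID, CoverageType, VIN}.
{CoverageType, Premium} is in BCNF.
{AgentID, CoverageType, VIN} is in BCNF.

{AgentID, CoverageType, VIN}; {CoverageType, Premium}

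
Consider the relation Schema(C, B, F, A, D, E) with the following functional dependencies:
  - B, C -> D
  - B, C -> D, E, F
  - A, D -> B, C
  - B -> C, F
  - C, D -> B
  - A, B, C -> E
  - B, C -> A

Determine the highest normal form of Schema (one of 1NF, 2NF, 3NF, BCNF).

BCNF

Candidate keys: {A, D}, {B}, {C, D}. Prime attributes: {A, B, C, D}.
Every FD has a superkey on the left, so the relation is in BCNF.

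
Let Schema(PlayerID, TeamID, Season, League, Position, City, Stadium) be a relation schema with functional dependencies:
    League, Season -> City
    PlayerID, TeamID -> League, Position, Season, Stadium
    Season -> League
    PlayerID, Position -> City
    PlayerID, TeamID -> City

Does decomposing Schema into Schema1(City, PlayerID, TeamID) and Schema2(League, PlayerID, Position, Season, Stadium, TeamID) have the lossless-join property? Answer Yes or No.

The shared attributes are {PlayerID, TeamID} and {PlayerID, TeamID}⁺ = {City, League, PlayerID, Position, Season, Stadium, TeamID}.
Since Schema1 ⊆ {City, League, PlayerID, Position, Season, Stadium, TeamID}, the intersection is a superkey of Schema1; the decomposition is lossless.

Yes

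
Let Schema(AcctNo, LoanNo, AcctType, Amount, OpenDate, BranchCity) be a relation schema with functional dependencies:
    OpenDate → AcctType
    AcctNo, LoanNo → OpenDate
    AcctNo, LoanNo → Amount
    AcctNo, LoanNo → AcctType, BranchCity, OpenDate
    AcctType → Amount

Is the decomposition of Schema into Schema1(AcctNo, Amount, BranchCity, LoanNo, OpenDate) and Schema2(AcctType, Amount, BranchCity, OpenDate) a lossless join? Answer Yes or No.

Common attributes: {Amount, BranchCity, OpenDate}; their closure is {AcctType, Amount, BranchCity, OpenDate}.
Schema2 is contained in that closure, so Schema1 ∩ Schema2 → Schema2 holds and the join is lossless.

Yes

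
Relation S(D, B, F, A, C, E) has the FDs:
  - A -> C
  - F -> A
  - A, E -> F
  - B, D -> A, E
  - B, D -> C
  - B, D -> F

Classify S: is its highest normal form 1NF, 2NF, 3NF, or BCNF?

2NF

Candidate key: {B, D}. Prime attributes: {B, D}.
For A -> C we have {A}⁺ = {A, C}; {A} is not a superkey, so BCNF fails.
A -> C has non-prime {C} on the right and a non-superkey on the left, so 3NF fails.
Checking every proper subset of each key, none determines a non-prime attribute — 2NF is satisfied.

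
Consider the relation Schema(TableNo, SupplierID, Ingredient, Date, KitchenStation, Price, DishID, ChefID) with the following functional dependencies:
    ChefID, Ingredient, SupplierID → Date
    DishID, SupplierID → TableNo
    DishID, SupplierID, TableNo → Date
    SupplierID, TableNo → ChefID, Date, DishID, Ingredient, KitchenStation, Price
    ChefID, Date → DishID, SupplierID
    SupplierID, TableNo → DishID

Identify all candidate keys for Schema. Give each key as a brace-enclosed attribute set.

{ChefID, Date}⁺ = {ChefID, Date, DishID, Ingredient, KitchenStation, Price, SupplierID, TableNo} — all of the relation — so {ChefID, Date} is a candidate key.
{DishID, SupplierID}⁺ = {ChefID, Date, DishID, Ingredient, KitchenStation, Price, SupplierID, TableNo} — all of the relation — so {DishID, SupplierID} is a candidate key.
{SupplierID, TableNo}⁺ = {ChefID, Date, DishID, Ingredient, KitchenStation, Price, SupplierID, TableNo} — all of the relation — so {SupplierID, TableNo} is a candidate key.
{ChefID, Ingredient, SupplierID}⁺ = {ChefID, Date, DishID, Ingredient, KitchenStation, Price, SupplierID, TableNo} — all of the relation — so {ChefID, Ingredient, SupplierID} is a candidate key.
These are minimal and exhaustive — every other superkey contains one of them.

{ChefID, Date}, {ChefID, Ingredient, SupplierID}, {DishID, SupplierID}, {SupplierID, TableNo}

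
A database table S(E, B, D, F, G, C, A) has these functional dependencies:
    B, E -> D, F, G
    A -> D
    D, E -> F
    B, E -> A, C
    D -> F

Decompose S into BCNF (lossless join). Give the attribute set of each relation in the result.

Candidate key of the original relation: {B, E}.
In {A, B, C, D, E, F, G}, {A} is not a superkey ({A}⁺ restricted to this set is {A, D, F}), so split on A -> D, F into {A, D, F} and {A, B, C, E, G}.
In {A, D, F}, {D} is not a superkey ({D}⁺ restricted to this set is {D, F}), so split on D -> F into {D, F} and {A, D}.
{D, F}: every determinant is a superkey — BCNF.
{A, D}: every determinant is a superkey — BCNF.
{A, B, C, E, G}: every determinant is a superkey — BCNF.

{A, B, C, E, G}; {A, D}; {D, F}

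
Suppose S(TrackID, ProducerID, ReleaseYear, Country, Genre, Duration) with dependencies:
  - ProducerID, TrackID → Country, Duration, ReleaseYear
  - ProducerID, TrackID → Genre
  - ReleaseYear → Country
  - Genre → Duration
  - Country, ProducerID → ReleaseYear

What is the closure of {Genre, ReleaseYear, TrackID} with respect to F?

{Country, Duration, Genre, ReleaseYear, TrackID}

Start with {Genre, ReleaseYear, TrackID}.
ReleaseYear → Country applies; add {Country} → now {Country, Genre, ReleaseYear, TrackID}.
Genre → Duration applies; add {Duration} → now {Country, Duration, Genre, ReleaseYear, TrackID}.
No further FD applies.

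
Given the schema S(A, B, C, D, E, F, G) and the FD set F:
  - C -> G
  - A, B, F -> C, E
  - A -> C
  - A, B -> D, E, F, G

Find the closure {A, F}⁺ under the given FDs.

{A, C, F, G}

Start with {A, F}.
A -> C applies; add {C} → now {A, C, F}.
C -> G applies; add {G} → now {A, C, F, G}.
No further FD applies.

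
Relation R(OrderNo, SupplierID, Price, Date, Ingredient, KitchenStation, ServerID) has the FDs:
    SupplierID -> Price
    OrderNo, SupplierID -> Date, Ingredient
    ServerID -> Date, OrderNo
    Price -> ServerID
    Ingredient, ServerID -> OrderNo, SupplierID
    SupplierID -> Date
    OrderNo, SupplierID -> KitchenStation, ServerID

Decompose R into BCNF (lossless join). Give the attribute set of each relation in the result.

Candidate keys of the original relation: {Ingredient, Price}, {Ingredient, ServerID}, {SupplierID}.
Within {Date, Ingredient, KitchenStation, OrderNo, Price, ServerID, SupplierID}: {ServerID}⁺ ∩ {Date, Ingredient, KitchenStation, OrderNo, Price, ServerID, SupplierID} = {Date, OrderNo, ServerID}, not the whole set, so ServerID -> Date, OrderNo violates BCNF; decompose into {Date, OrderNo, ServerID} and {Ingredient, KitchenStation, Price, ServerID, SupplierID}.
{Date, OrderNo, ServerID}: every determinant is a superkey — BCNF.
Within {Ingredient, KitchenStation, Price, ServerID, SupplierID}: {Price}⁺ ∩ {Ingredient, KitchenStation, Price, ServerID, SupplierID} = {Price, ServerID}, not the whole set, so Price -> ServerID violates BCNF; decompose into {Price, ServerID} and {Ingredient, KitchenStation, Price, SupplierID}.
{Price, ServerID}: every determinant is a superkey — BCNF.
{Ingredient, KitchenStation, Price, SupplierID}: every determinant is a superkey — BCNF.

{Date, OrderNo, ServerID}; {Ingredient, KitchenStation, Price, SupplierID}; {Price, ServerID}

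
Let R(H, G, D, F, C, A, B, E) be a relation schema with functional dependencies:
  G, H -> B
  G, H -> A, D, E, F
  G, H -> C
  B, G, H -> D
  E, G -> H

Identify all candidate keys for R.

{E, G}, {G, H}

{G} never appears on the right of any FD, so every key must include it.
Closure of {E, G} is {A, B, C, D, E, F, G, H}, the whole schema; {E, G} is a candidate key.
Closure of {G, H} is {A, B, C, D, E, F, G, H}, the whole schema; {G, H} is a candidate key.
Any other superkey properly contains one of these, so there are no further candidate keys.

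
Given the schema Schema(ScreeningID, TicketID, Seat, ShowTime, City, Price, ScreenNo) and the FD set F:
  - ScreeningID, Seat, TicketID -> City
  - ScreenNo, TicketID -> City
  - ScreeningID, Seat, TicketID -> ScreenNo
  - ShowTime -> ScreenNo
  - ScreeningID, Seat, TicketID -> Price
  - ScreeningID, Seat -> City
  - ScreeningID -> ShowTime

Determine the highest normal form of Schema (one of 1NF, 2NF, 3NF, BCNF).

1NF

Candidate key: {ScreeningID, Seat, TicketID}. Prime attributes: {ScreeningID, Seat, TicketID}.
For ScreenNo, TicketID -> City we have {ScreenNo, TicketID}⁺ = {City, ScreenNo, TicketID}; {ScreenNo, TicketID} is not a superkey, so BCNF fails.
ScreenNo, TicketID -> City determines the non-prime attribute {City} from a non-superkey — 3NF is violated.
Since {ScreeningID} ⊂ {ScreeningID, Seat, TicketID} and {ScreeningID}⁺ ⊇ {ScreenNo, ShowTime} with {ScreenNo, ShowTime} non-prime, there is a partial dependency; 2NF fails.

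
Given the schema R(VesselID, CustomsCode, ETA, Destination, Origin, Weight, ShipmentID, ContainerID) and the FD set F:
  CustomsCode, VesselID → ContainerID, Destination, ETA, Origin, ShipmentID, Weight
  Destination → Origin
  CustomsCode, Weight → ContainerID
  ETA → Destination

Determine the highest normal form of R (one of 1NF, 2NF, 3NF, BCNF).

Candidate key: {CustomsCode, VesselID}. Prime attributes: {CustomsCode, VesselID}.
Destination → Origin: {Destination}⁺ = {Destination, Origin}, which is not all of the attributes, so the left side is not a superkey — BCNF is violated.
Destination → Origin determines the non-prime attribute {Origin} from a non-superkey — 3NF is violated.
No non-prime attribute depends on a proper subset of any candidate key, so 2NF holds.

2NF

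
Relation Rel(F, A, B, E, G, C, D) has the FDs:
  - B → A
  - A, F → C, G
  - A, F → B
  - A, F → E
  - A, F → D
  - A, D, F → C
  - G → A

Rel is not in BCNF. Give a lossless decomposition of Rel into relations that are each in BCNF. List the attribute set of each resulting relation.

{A, B}; {B, C, D, E, F, G}

Candidate keys of the original relation: {A, F}, {B, F}, {F, G}.
Within {A, B, C, D, E, F, G}: {B}⁺ ∩ {A, B, C, D, E, F, G} = {A, B}, not the whole set, so B → A violates BCNF; decompose into {A, B} and {B, C, D, E, F, G}.
{A, B}: every determinant is a superkey — BCNF.
{B, C, D, E, F, G}: every determinant is a superkey — BCNF.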